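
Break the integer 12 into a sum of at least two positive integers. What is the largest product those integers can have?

Define f[k] = max over 1≤i<k of i · max(k−i, f[k−i]); the inner max lets the remainder stay uncut if that's better.
f[2] = 1×max(1,0) = 1×1 = 1
f[3] = max(1×2, 2×1) = 2
f[4] = max(1×3, 2×2, 3×1) = 4
f[5] = max(1×4, 2×3, 3×2, 4×1) = 6
f[6] = max(1×6, 2×4, 3×3, 4×2, 5×1) = 9
f[7] = max(1×9, 2×6, 3×4, 4×3, 5×2, 6×1) = 12
f[8] = max(1×12, 2×9, 3×6, …, 6×2, 7×1) = 18
f[9] = max(1×18, 2×12, 3×9, …, 7×2, 8×1) = 27
f[10] = max(1×27, 2×18, 3×12, …, 8×2, 9×1) = 36
f[11] = max(1×36, 2×27, 3×18, …, 9×2, 10×1) = 54
f[12] = max(1×54, 2×36, 3×27, …, 10×2, 11×1) = 81
One optimal split: 3 + 3 + 3 + 3; product 3×3×3×3 = 81.

81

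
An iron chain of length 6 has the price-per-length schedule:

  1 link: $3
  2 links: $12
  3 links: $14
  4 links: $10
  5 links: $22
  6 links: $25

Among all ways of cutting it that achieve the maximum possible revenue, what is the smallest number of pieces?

3

Build r[k] bottom-up: r[k] = max over allowed piece i of (p[i] + r[k−i]).
r[1] = 3
r[2] = 12
r[3] = 15  (first piece 1, then r[2]=12)
r[4] = 24  (first piece 2, then r[2]=12)
r[5] = 27  (first piece 1, then r[4]=24)
r[6] = 36  (first piece 2, then r[4]=24)
Maximum revenue is $36.
Now minimize piece count subject to staying optimal: for each k, pieces[k] = 1 + min over i with p[i]+r[k−i]=r[k] of pieces[k−i].
pieces[3] = 2
pieces[4] = 2
pieces[5] = 3
pieces[6] = 3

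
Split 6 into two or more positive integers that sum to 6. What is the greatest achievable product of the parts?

Fill prod[k] for k=2..6: at each k try every first piece i and multiply by the better of (k−i) uncut or prod[k−i].
prod[2] = 1*max(1,0) = 1*1 = 1
prod[3] = 1*max(2,1) = 1*2 = 2
prod[4] = 2*max(2,1) = 2*2 = 4
prod[5] = 2*max(3,2) = 2*3 = 6
prod[6] = 3*max(3,2) = 3*3 = 9
One optimal split: 3 + 3; product 3*3 = 9.

9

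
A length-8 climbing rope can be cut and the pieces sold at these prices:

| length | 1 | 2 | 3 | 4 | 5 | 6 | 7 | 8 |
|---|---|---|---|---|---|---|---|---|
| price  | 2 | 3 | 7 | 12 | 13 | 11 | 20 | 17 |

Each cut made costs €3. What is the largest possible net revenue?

Let net[k] be the best obtainable value from length k. For each k, try every first piece i and keep the best of price[i] + net[k−i] minus the 3 cut fee when i<k.
net[1] = 2
net[2] = 3
net[3] = 7
net[4] = 12
net[5] = 13
net[6] = 12  (first piece 1, then net[5]=13)
net[7] = 20
net[8] = 21  (first piece 4, then net[4]=12)
One optimal plan: pieces 4 + 4 (1 cut) → €24 − €3 = €21.

21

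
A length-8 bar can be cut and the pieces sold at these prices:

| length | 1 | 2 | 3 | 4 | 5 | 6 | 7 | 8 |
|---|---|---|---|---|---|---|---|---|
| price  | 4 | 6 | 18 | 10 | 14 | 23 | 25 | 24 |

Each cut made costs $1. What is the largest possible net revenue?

Build r[k] bottom-up: r[k] = max over allowed piece i of (p[i] + r[k−i]) − 1 per cut.
r[1] = 4
r[2] = 7  (first piece 1, then r[1]=4)
r[3] = 18
r[4] = 21  (first piece 1, then r[3]=18)
r[5] = 24  (first piece 1, then r[4]=21)
r[6] = 35  (first piece 3, then r[3]=18)
r[7] = 38  (first piece 1, then r[6]=35)
r[8] = 41  (first piece 1, then r[7]=38)
One optimal plan: pieces 3 + 3 + 1 + 1 (3 cuts) → $44 − $3 = $41.

41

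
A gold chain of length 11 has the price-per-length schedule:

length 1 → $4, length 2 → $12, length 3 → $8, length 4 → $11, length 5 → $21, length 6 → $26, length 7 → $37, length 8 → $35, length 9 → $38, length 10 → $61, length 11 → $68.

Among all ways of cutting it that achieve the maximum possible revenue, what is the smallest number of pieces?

1

Let r[k] be the best obtainable value from length k. For each k, try every first piece i and keep the best of price[i] + r[k−i].
r[1] = 4
r[2] = 12
r[3] = 16  (first piece 1, then r[2]=12)
r[4] = 24  (first piece 2, then r[2]=12)
r[5] = 28  (first piece 1, then r[4]=24)
r[6] = 36  (first piece 2, then r[4]=24)
r[7] = 40  (first piece 1, then r[6]=36)
r[8] = 48  (first piece 2, then r[6]=36)
r[9] = 52  (first piece 1, then r[8]=48)
r[10] = 61
r[11] = 68
Maximum revenue is $68.
Now minimize piece count subject to staying optimal: for each k, pieces[k] = 1 + min over i with p[i]+r[k−i]=r[k] of pieces[k−i].
pieces[8] = 4
pieces[9] = 5
pieces[10] = 1
pieces[11] = 1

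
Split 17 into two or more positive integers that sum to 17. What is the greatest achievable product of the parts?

486

Let f[k] be the best product for length k (with at least one cut). For each first piece i, the rest contributes max(k−i, f[k−i]).
f[2] = 1·max(1,0) = 1·1 = 1
f[3] = max(1·2, 2·1) = 2
f[4] = max(1·3, 2·2, 3·1) = 4
f[5] = max(1·4, 2·3, 3·2, 4·1) = 6
f[6] = max(1·6, 2·4, 3·3, 4·2, 5·1) = 9
f[7] = max(1·9, 2·6, 3·4, 4·3, 5·2, 6·1) = 12
f[8] = max(1·12, 2·9, 3·6, …, 6·2, 7·1) = 18
f[9] = max(1·18, 2·12, 3·9, …, 7·2, 8·1) = 27
f[10] = max(1·27, 2·18, 3·12, …, 8·2, 9·1) = 36
f[11] = max(1·36, 2·27, 3·18, …, 9·2, 10·1) = 54
f[12] = max(1·54, 2·36, 3·27, …, 10·2, 11·1) = 81
f[13] = max(1·81, 2·54, 3·36, …, 11·2, 12·1) = 108
f[14] = max(1·108, 2·81, 3·54, …, 12·2, 13·1) = 162
f[15] = max(1·162, 2·108, 3·81, …, 13·2, 14·1) = 243
f[16] = max(1·243, 2·162, 3·108, …, 14·2, 15·1) = 324
f[17] = max(1·324, 2·243, 3·162, …, 15·2, 16·1) = 486
One optimal split: 3 + 3 + 3 + 3 + 3 + 2; product 3·3·3·3·3·2 = 486.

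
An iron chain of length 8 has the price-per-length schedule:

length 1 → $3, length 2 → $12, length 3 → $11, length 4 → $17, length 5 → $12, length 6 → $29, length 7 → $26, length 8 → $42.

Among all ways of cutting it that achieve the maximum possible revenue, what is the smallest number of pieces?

Build r[k] bottom-up: r[k] = max over allowed piece i of (p[i] + r[k−i]).
r[1] = 3
r[2] = max(3+3, 12+0) = 12
r[3] = max(3+12, 12+3, 11+0) = 15
r[4] = max(3+15, 12+12, 11+3, 17+0) = 24
r[5] = max(3+24, 12+15, 11+12, 17+3, 12+0) = 27
r[6] = max(3+27, 12+24, 11+15, 17+12, 12+3, 29+0) = 36
r[7] = max(3+36, 12+27, 11+24, …, 29+3, 26+0) = 39
r[8] = max(3+39, 12+36, 11+27, …, 26+3, 42+0) = 48
Maximum revenue is $48.
Now minimize piece count subject to staying optimal: for each k, pieces[k] = 1 + min over i with p[i]+r[k−i]=r[k] of pieces[k−i].
pieces[5] = 3
pieces[6] = 3
pieces[7] = 4
pieces[8] = 4

4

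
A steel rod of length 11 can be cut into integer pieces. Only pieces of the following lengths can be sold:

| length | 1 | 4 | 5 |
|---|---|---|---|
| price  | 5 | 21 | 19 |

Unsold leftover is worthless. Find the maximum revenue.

Build best[k] bottom-up: best[k] = max over allowed piece i of (p[i] + best[k−i]).
best[1] = 5
best[2] = 10  (first piece 1, then best[1]=5)
best[3] = 15  (first piece 1, then best[2]=10)
best[4] = 21
best[5] = 26  (first piece 1, then best[4]=21)
best[6] = 31  (first piece 1, then best[5]=26)
best[7] = 36  (first piece 1, then best[6]=31)
best[8] = 42  (first piece 4, then best[4]=21)
best[9] = 47  (first piece 1, then best[8]=42)
best[10] = 52  (first piece 1, then best[9]=47)
best[11] = 57  (first piece 1, then best[10]=52)
One optimal cutting: 4 + 4 + 1 + 1 + 1 → $57.

57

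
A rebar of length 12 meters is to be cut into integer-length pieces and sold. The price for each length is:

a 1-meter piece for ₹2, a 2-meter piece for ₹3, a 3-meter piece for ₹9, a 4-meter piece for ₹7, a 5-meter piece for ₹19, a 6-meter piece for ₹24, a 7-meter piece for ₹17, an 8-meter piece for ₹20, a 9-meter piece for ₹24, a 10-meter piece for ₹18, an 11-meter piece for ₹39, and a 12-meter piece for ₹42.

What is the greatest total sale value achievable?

48

Build v[k] bottom-up: v[k] = max over allowed piece i of (p[i] + v[k−i]).
v[1] = 2
v[2] = 4  (first piece 1, then v[1]=2)
v[3] = 9
v[4] = 11  (first piece 1, then v[3]=9)
v[5] = 19
v[6] = 24
v[7] = 26  (first piece 1, then v[6]=24)
v[8] = 28  (first piece 1, then v[7]=26)
v[9] = 33  (first piece 3, then v[6]=24)
v[10] = 38  (first piece 5, then v[5]=19)
v[11] = 43  (first piece 5, then v[6]=24)
v[12] = 48  (first piece 6, then v[6]=24)
One optimal cutting: 6 + 6 → ₹24 + ₹24 = ₹48.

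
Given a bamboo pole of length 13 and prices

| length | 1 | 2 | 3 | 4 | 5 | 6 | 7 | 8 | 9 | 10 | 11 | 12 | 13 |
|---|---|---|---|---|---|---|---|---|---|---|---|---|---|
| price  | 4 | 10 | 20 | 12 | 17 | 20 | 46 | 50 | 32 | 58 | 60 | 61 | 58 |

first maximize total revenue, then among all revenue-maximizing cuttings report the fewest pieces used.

Build r[k] bottom-up: r[k] = max over allowed piece i of (p[i] + r[k−i]).
r[1] = 4
r[2] = 10
r[3] = 20
r[4] = 24  (first piece 1, then r[3]=20)
r[5] = 30  (first piece 2, then r[3]=20)
r[6] = 40  (first piece 3, then r[3]=20)
r[7] = 46
r[8] = 50  (first piece 1, then r[7]=46)
r[9] = 60  (first piece 3, then r[6]=40)
r[10] = 66  (first piece 3, then r[7]=46)
r[11] = 70  (first piece 1, then r[10]=66)
r[12] = 80  (first piece 3, then r[9]=60)
r[13] = 86  (first piece 3, then r[10]=66)
Maximum revenue is $86.
Now minimize piece count subject to staying optimal: for each k, pieces[k] = 1 + min over i with p[i]+r[k−i]=r[k] of pieces[k−i].
pieces[10] = 2
pieces[11] = 2
pieces[12] = 4
pieces[13] = 3

3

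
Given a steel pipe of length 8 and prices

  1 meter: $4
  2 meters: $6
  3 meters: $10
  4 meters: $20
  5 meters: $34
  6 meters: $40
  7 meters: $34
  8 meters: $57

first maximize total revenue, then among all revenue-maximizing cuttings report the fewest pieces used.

Consider every possible first cut. r[k] is the best of p[i]+r[k−i] over all sellable i≤k.
r[1] = 4
r[2] = 8  (first piece 1, then r[1]=4)
r[3] = 12  (first piece 1, then r[2]=8)
r[4] = 20
r[5] = 34
r[6] = 40
r[7] = 44  (first piece 1, then r[6]=40)
r[8] = 57
Maximum revenue is $57.
Now minimize piece count subject to staying optimal: for each k, pieces[k] = 1 + min over i with p[i]+r[k−i]=r[k] of pieces[k−i].
pieces[5] = 1
pieces[6] = 1
pieces[7] = 2
pieces[8] = 1

1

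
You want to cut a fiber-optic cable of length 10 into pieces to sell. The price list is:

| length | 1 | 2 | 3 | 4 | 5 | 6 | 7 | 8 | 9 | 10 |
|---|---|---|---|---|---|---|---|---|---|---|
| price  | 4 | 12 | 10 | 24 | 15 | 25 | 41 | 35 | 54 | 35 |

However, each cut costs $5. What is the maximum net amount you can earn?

53

Build r[k] bottom-up: r[k] = max over allowed piece i of (p[i] + r[k−i]) − 5 per cut.
r[1] = 4
r[2] = 12
r[3] = 11  (first piece 1, then r[2]=12)
r[4] = 24
r[5] = 23  (first piece 1, then r[4]=24)
r[6] = 31  (first piece 2, then r[4]=24)
r[7] = 41
r[8] = 43  (first piece 4, then r[4]=24)
r[9] = 54
r[10] = 53  (first piece 1, then r[9]=54)
One optimal plan: pieces 9 + 1 (1 cut) → $58 − $5 = $53.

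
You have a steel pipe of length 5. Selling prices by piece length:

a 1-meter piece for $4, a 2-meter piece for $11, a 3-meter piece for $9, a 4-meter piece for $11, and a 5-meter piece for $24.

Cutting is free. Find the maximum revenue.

26

Consider every possible first cut. best[k] is the best of p[i]+best[k−i] over all sellable i≤k.
best[1] = 4
best[2] = max(4+4, 11+0) = 11
best[3] = max(4+11, 11+4, 9+0) = 15
best[4] = max(4+15, 11+11, 9+4, 11+0) = 22
best[5] = max(4+22, 11+15, 9+11, 11+4, 24+0) = 26
One optimal cutting: 2 + 2 + 1 → $11 + $11 + $4 = $26.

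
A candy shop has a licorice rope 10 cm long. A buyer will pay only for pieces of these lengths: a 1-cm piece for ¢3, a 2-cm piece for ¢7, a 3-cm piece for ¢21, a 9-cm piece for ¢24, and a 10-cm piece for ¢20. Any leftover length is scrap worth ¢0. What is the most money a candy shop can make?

Consider every possible first cut. best[k] is the best of p[i]+best[k−i] over all sellable i≤k.
best[1] = 3
best[2] = max(3+3, 7+0) = 7
best[3] = max(3+7, 7+3, 21+0) = 21
best[4] = max(3+21, 7+7, 21+3) = 24
best[5] = max(3+24, 7+21, 21+7) = 28
best[6] = max(3+28, 7+24, 21+21) = 42
best[7] = max(3+42, 7+28, 21+24) = 45
best[8] = max(3+45, 7+42, 21+28) = 49
best[9] = max(3+49, 7+45, 21+42, 24+0) = 63
best[10] = max(3+63, 7+49, 21+45, 24+3, 20+0) = 66
One optimal cutting: 3 + 3 + 3 + 1 → ¢66.

66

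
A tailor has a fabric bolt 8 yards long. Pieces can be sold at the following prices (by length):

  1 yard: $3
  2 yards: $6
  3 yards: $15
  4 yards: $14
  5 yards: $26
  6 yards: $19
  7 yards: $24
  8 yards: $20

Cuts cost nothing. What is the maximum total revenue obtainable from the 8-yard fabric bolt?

Let R[k] be the best obtainable value from length k. For each k, try every first piece i and keep the best of price[i] + R[k−i].
R[1] = 3
R[2] = 6  (first piece 1, then R[1]=3)
R[3] = 15
R[4] = 18  (first piece 1, then R[3]=15)
R[5] = 26
R[6] = 30  (first piece 3, then R[3]=15)
R[7] = 33  (first piece 1, then R[6]=30)
R[8] = 41  (first piece 3, then R[5]=26)
One optimal cutting: 5 + 3 → $26 + $15 = $41.

41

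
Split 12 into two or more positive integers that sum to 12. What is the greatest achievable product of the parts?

81

Define f[k] = max over 1≤i<k of i · max(k−i, f[k−i]); the inner max lets the remainder stay uncut if that's better.
f[2] = 1*max(1,0) = 1*1 = 1
f[3] = 1*max(2,1) = 1*2 = 2
f[4] = 2*max(2,1) = 2*2 = 4
f[5] = 2*max(3,2) = 2*3 = 6
f[6] = 3*max(3,2) = 3*3 = 9
f[7] = 2*max(5,6) = 2*6 = 12
f[8] = 2*max(6,9) = 2*9 = 18
f[9] = 3*max(6,9) = 3*9 = 27
f[10] = 2*max(8,18) = 2*18 = 36
f[11] = 2*max(9,27) = 2*27 = 54
f[12] = 3*max(9,27) = 3*27 = 81
One optimal split: 3 + 3 + 3 + 3; product 3*3*3*3 = 81.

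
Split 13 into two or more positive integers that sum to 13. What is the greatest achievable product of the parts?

Define m[k] = max over 1≤i<k of i · max(k−i, m[k−i]); the inner max lets the remainder stay uncut if that's better.
m[2] = 1×max(1,0) = 1×1 = 1
m[3] = max(1×2, 2×1) = 2
m[4] = max(1×3, 2×2, 3×1) = 4
m[5] = max(1×4, 2×3, 3×2, 4×1) = 6
m[6] = max(1×6, 2×4, 3×3, 4×2, 5×1) = 9
m[7] = max(1×9, 2×6, 3×4, 4×3, 5×2, 6×1) = 12
m[8] = max(1×12, 2×9, 3×6, …, 6×2, 7×1) = 18
m[9] = max(1×18, 2×12, 3×9, …, 7×2, 8×1) = 27
m[10] = max(1×27, 2×18, 3×12, …, 8×2, 9×1) = 36
m[11] = max(1×36, 2×27, 3×18, …, 9×2, 10×1) = 54
m[12] = max(1×54, 2×36, 3×27, …, 10×2, 11×1) = 81
m[13] = max(1×81, 2×54, 3×36, …, 11×2, 12×1) = 108
One optimal split: 3 + 3 + 3 + 2 + 2; product 3×3×3×2×2 = 108.

108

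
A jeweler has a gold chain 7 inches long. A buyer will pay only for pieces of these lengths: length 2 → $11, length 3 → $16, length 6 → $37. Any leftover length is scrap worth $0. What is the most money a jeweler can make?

38

Let r[k] be the best obtainable value from length k. For each k, try every first piece i and keep the best of price[i] + r[k−i].
r[1] = 0
r[2] = 11
r[3] = 16
r[4] = 22  (first piece 2, then r[2]=11)
r[5] = 27  (first piece 2, then r[3]=16)
r[6] = 37
r[7] = 38  (first piece 2, then r[5]=27)
One optimal cutting: 3 + 2 + 2 → $38.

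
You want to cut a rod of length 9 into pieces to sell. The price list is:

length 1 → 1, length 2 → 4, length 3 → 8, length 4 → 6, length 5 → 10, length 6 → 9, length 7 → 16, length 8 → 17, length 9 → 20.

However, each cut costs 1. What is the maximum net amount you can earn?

Build r[k] bottom-up: r[k] = max over allowed piece i of (p[i] + r[k−i]) − 1 per cut.
r[1] = 1
r[2] = 4
r[3] = 8
r[4] = 8  (first piece 1, then r[3]=8)
r[5] = 11  (first piece 2, then r[3]=8)
r[6] = 15  (first piece 3, then r[3]=8)
r[7] = 16
r[8] = 18  (first piece 2, then r[6]=15)
r[9] = 22  (first piece 3, then r[6]=15)
One optimal plan: pieces 3 + 3 + 3 (2 cuts) → 24 − 2 = 22.

22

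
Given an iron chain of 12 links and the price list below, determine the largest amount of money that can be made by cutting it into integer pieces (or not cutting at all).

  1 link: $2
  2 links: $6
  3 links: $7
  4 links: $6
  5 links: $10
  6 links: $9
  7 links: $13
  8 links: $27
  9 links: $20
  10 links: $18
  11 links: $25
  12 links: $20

39

Build best[k] bottom-up: best[k] = max over allowed piece i of (p[i] + best[k−i]).
best[1] = 2
best[2] = 6
best[3] = 8  (first piece 1, then best[2]=6)
best[4] = 12  (first piece 2, then best[2]=6)
best[5] = 14  (first piece 1, then best[4]=12)
best[6] = 18  (first piece 2, then best[4]=12)
best[7] = 20  (first piece 1, then best[6]=18)
best[8] = 27
best[9] = 29  (first piece 1, then best[8]=27)
best[10] = 33  (first piece 2, then best[8]=27)
best[11] = 35  (first piece 1, then best[10]=33)
best[12] = 39  (first piece 2, then best[10]=33)
One optimal cutting: 8 + 2 + 2 → $27 + $6 + $6 = $39.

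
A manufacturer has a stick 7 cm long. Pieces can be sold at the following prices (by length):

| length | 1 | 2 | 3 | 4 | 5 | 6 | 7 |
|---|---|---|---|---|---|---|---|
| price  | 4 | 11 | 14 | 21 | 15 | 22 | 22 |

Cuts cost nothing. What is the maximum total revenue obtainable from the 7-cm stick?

37

Build r[k] bottom-up: r[k] = max over allowed piece i of (p[i] + r[k−i]).
r[1] = 4
r[2] = 11
r[3] = 15  (first piece 1, then r[2]=11)
r[4] = 22  (first piece 2, then r[2]=11)
r[5] = 26  (first piece 1, then r[4]=22)
r[6] = 33  (first piece 2, then r[4]=22)
r[7] = 37  (first piece 1, then r[6]=33)
One optimal cutting: 2 + 2 + 2 + 1 → 11 + 11 + 11 + 4 = 37.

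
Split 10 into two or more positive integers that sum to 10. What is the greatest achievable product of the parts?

36

Define m[k] = max over 1≤i<k of i · max(k−i, m[k−i]); the inner max lets the remainder stay uncut if that's better.
m[2] = 1×max(1,0) = 1×1 = 1
m[3] = 1×max(2,1) = 1×2 = 2
m[4] = 2×max(2,1) = 2×2 = 4
m[5] = 2×max(3,2) = 2×3 = 6
m[6] = 3×max(3,2) = 3×3 = 9
m[7] = 2×max(5,6) = 2×6 = 12
m[8] = 2×max(6,9) = 2×9 = 18
m[9] = 3×max(6,9) = 3×9 = 27
m[10] = 2×max(8,18) = 2×18 = 36
One optimal split: 3 + 3 + 2 + 2; product 3×3×2×2 = 36.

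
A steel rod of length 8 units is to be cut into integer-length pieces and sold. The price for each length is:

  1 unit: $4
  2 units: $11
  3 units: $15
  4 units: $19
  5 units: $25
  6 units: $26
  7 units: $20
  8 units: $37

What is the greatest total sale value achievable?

Let best[k] be the best obtainable value from length k. For each k, try every first piece i and keep the best of price[i] + best[k−i].
best[1] = 4
best[2] = 11
best[3] = 15  (first piece 1, then best[2]=11)
best[4] = 22  (first piece 2, then best[2]=11)
best[5] = 26  (first piece 1, then best[4]=22)
best[6] = 33  (first piece 2, then best[4]=22)
best[7] = 37  (first piece 1, then best[6]=33)
best[8] = 44  (first piece 2, then best[6]=33)
One optimal cutting: 2 + 2 + 2 + 2 → $11 + $11 + $11 + $11 = $44.

44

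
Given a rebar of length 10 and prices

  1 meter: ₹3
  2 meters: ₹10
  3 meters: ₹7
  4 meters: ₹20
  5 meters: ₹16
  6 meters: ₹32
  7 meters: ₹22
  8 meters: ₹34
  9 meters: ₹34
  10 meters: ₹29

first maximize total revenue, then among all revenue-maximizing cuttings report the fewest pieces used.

2

Build r[k] bottom-up: r[k] = max over allowed piece i of (p[i] + r[k−i]).
r[1] = 3
r[2] = 10
r[3] = 13  (first piece 1, then r[2]=10)
r[4] = 20  (first piece 2, then r[2]=10)
r[5] = 23  (first piece 1, then r[4]=20)
r[6] = 32
r[7] = 35  (first piece 1, then r[6]=32)
r[8] = 42  (first piece 2, then r[6]=32)
r[9] = 45  (first piece 1, then r[8]=42)
r[10] = 52  (first piece 2, then r[8]=42)
Maximum revenue is ₹52.
Now minimize piece count subject to staying optimal: for each k, pieces[k] = 1 + min over i with p[i]+r[k−i]=r[k] of pieces[k−i].
pieces[7] = 2
pieces[8] = 2
pieces[9] = 3
pieces[10] = 2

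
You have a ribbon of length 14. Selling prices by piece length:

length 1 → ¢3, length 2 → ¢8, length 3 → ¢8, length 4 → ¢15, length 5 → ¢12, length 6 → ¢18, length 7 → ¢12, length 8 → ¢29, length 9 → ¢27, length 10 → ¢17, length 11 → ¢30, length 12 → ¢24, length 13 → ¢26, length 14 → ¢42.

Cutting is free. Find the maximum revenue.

Let R[k] be the best obtainable value from length k. For each k, try every first piece i and keep the best of price[i] + R[k−i].
R[1] = 3
R[2] = max(3+3, 8+0) = 8
R[3] = max(3+8, 8+3, 8+0) = 11
R[4] = max(3+11, 8+8, 8+3, 15+0) = 16
R[5] = max(3+16, 8+11, 8+8, 15+3, 12+0) = 19
R[6] = max(3+19, 8+16, 8+11, 15+8, 12+3, 18+0) = 24
R[7] = max(3+24, 8+19, 8+16, …, 18+3, 12+0) = 27
R[8] = max(3+27, 8+24, 8+19, …, 12+3, 29+0) = 32
R[9] = max(3+32, 8+27, 8+24, …, 29+3, 27+0) = 35
R[10] = max(3+35, 8+32, 8+27, …, 27+3, 17+0) = 40
R[11] = max(3+40, 8+35, 8+32, …, 17+3, 30+0) = 43
R[12] = max(3+43, 8+40, 8+35, …, 30+3, 24+0) = 48
R[13] = max(3+48, 8+43, 8+40, …, 24+3, 26+0) = 51
R[14] = max(3+51, 8+48, 8+43, …, 26+3, 42+0) = 56
One optimal cutting: 2 + 2 + 2 + 2 + 2 + 2 + 2 → ¢8 + ¢8 + ¢8 + ¢8 + ¢8 + ¢8 + ¢8 = ¢56.

56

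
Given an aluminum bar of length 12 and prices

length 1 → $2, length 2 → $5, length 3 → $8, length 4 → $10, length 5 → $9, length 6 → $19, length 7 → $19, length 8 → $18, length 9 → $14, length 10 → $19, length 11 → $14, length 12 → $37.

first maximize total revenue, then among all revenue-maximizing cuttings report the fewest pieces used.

Consider every possible first cut. r[k] is the best of p[i]+r[k−i] over all sellable i≤k.
r[1] = 2
r[2] = 5
r[3] = 8
r[4] = 10  (first piece 1, then r[3]=8)
r[5] = 13  (first piece 2, then r[3]=8)
r[6] = 19
r[7] = 21  (first piece 1, then r[6]=19)
r[8] = 24  (first piece 2, then r[6]=19)
r[9] = 27  (first piece 3, then r[6]=19)
r[10] = 29  (first piece 1, then r[9]=27)
r[11] = 32  (first piece 2, then r[9]=27)
r[12] = 38  (first piece 6, then r[6]=19)
Maximum revenue is $38.
Now minimize piece count subject to staying optimal: for each k, pieces[k] = 1 + min over i with p[i]+r[k−i]=r[k] of pieces[k−i].
pieces[9] = 2
pieces[10] = 2
pieces[11] = 3
pieces[12] = 2

2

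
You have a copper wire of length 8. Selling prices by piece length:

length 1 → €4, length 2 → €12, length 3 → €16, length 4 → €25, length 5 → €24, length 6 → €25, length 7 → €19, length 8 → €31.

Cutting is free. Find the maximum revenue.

Build v[k] bottom-up: v[k] = max over allowed piece i of (p[i] + v[k−i]).
v[1] = 4
v[2] = max(4+4, 12+0) = 12
v[3] = max(4+12, 12+4, 16+0) = 16
v[4] = max(4+16, 12+12, 16+4, 25+0) = 25
v[5] = max(4+25, 12+16, 16+12, 25+4, 24+0) = 29
v[6] = max(4+29, 12+25, 16+16, 25+12, 24+4, 25+0) = 37
v[7] = max(4+37, 12+29, 16+25, …, 25+4, 19+0) = 41
v[8] = max(4+41, 12+37, 16+29, …, 19+4, 31+0) = 50
One optimal cutting: 4 + 4 → €25 + €25 = €50.

50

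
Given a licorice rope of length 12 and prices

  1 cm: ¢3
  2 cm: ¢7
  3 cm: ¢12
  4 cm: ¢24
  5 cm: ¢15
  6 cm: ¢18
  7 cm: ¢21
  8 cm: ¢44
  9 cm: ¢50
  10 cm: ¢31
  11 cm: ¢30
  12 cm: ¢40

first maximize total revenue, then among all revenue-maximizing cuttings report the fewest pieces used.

3

Let r[k] be the best obtainable value from length k. For each k, try every first piece i and keep the best of price[i] + r[k−i].
r[1] = 3
r[2] = max(3+3, 7+0) = 7
r[3] = max(3+7, 7+3, 12+0) = 12
r[4] = max(3+12, 7+7, 12+3, 24+0) = 24
r[5] = max(3+24, 7+12, 12+7, 24+3, 15+0) = 27
r[6] = max(3+27, 7+24, 12+12, 24+7, 15+3, 18+0) = 31
r[7] = max(3+31, 7+27, 12+24, …, 18+3, 21+0) = 36
r[8] = max(3+36, 7+31, 12+27, …, 21+3, 44+0) = 48
r[9] = max(3+48, 7+36, 12+31, …, 44+3, 50+0) = 51
r[10] = max(3+51, 7+48, 12+36, …, 50+3, 31+0) = 55
r[11] = max(3+55, 7+51, 12+48, …, 31+3, 30+0) = 60
r[12] = max(3+60, 7+55, 12+51, …, 30+3, 40+0) = 72
Maximum revenue is ¢72.
Now minimize piece count subject to staying optimal: for each k, pieces[k] = 1 + min over i with p[i]+r[k−i]=r[k] of pieces[k−i].
pieces[9] = 3
pieces[10] = 3
pieces[11] = 3
pieces[12] = 3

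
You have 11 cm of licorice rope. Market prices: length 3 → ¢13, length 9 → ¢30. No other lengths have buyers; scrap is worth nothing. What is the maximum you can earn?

39

Build f[k] bottom-up: f[k] = max over allowed piece i of (p[i] + f[k−i]).
f[1] = 0
f[2] = 0
f[3] = 13
f[4] = 13
f[5] = 13
f[6] = 26  (first piece 3, then f[3]=13)
f[7] = 26
f[8] = 26
f[9] = 39  (first piece 3, then f[6]=26)
f[10] = 39
f[11] = 39
One optimal cutting: pieces 3 + 3 + 3 with 2 cm of scrap → ¢39.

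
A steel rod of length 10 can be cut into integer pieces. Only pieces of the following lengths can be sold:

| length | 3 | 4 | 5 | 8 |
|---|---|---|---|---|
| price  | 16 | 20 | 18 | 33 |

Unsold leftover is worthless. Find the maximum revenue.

Build f[k] bottom-up: f[k] = max over allowed piece i of (p[i] + f[k−i]).
f[1] = 0
f[2] = 0
f[3] = 16
f[4] = max(16+0, 20+0) = 20
f[5] = max(16+0, 20+0, 18+0) = 20
f[6] = max(16+16, 20+0, 18+0) = 32
f[7] = max(16+20, 20+16, 18+0) = 36
f[8] = max(16+20, 20+20, 18+16, 33+0) = 40
f[9] = max(16+32, 20+20, 18+20, 33+0) = 48
f[10] = max(16+36, 20+32, 18+20, 33+0) = 52
One optimal cutting: 4 + 3 + 3 → $52.

52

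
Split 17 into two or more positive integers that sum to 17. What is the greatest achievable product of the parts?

486

Let m[k] be the best product for length k (with at least one cut). For each first piece i, the rest contributes max(k−i, m[k−i]).
Small cases: m[2]=1, m[3]=2, m[4]=4, m[5]=6, m[6]=9, m[7]=12, m[8]=18, m[9]=27.
m[10] = 2*max(8,18) = 2*18 = 36
m[11] = 2*max(9,27) = 2*27 = 54
m[12] = 3*max(9,27) = 3*27 = 81
m[13] = 2*max(11,54) = 2*54 = 108
m[14] = 2*max(12,81) = 2*81 = 162
m[15] = 3*max(12,81) = 3*81 = 243
m[16] = 2*max(14,162) = 2*162 = 324
m[17] = 2*max(15,243) = 2*243 = 486
One optimal split: 3 + 3 + 3 + 3 + 3 + 2; product 3*3*3*3*3*2 = 486.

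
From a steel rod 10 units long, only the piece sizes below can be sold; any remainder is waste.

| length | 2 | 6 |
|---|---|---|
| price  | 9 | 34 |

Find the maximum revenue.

Let best[k] be the best obtainable value from length k. For each k, try every first piece i and keep the best of price[i] + best[k−i].
best[1] = 0
best[2] = 9
best[3] = 9
best[4] = 18  (first piece 2, then best[2]=9)
best[5] = 18
best[6] = max(9+18, 34+0) = 34
best[7] = max(9+18, 34+0) = 34
best[8] = max(9+34, 34+9) = 43
best[9] = max(9+34, 34+9) = 43
best[10] = max(9+43, 34+18) = 52
One optimal cutting: 6 + 2 + 2 → $52.

52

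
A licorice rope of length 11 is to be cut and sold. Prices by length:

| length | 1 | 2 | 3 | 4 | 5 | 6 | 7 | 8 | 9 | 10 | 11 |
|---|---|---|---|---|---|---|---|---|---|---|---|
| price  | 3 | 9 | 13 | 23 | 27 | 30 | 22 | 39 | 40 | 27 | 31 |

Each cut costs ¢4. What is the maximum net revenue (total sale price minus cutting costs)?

53

Consider every possible first cut. net[k] is the best of p[i]+net[k−i] over all sellable i≤k, charging 4 whenever i<k.
net[1] = 3
net[2] = 9
net[3] = 13
net[4] = 23
net[5] = 27
net[6] = 30
net[7] = 32  (first piece 2, then net[5]=27)
net[8] = 42  (first piece 4, then net[4]=23)
net[9] = 46  (first piece 4, then net[5]=27)
net[10] = 50  (first piece 5, then net[5]=27)
net[11] = 53  (first piece 5, then net[6]=30)
One optimal plan: pieces 6 + 5 (1 cut) → ¢57 − ¢4 = ¢53.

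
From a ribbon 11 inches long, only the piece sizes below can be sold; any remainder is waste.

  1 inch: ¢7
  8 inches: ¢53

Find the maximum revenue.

Consider every possible first cut. f[k] is the best of p[i]+f[k−i] over all sellable i≤k.
f[1] = 7
f[2] = 14  (first piece 1, then f[1]=7)
f[3] = 21  (first piece 1, then f[2]=14)
f[4] = 28  (first piece 1, then f[3]=21)
f[5] = 35  (first piece 1, then f[4]=28)
f[6] = 42  (first piece 1, then f[5]=35)
f[7] = 49  (first piece 1, then f[6]=42)
f[8] = max(7+49, 53+0) = 56
f[9] = max(7+56, 53+7) = 63
f[10] = max(7+63, 53+14) = 70
f[11] = max(7+70, 53+21) = 77
One optimal cutting: 1 + 1 + 1 + 1 + 1 + 1 + 1 + 1 + 1 + 1 + 1 → ¢77.

77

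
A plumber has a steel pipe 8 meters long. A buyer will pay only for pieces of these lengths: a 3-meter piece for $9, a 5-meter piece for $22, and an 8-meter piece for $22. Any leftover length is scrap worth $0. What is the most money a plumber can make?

31

Consider every possible first cut. f[k] is the best of p[i]+f[k−i] over all sellable i≤k.
f[1] = 0
f[2] = 0
f[3] = 9
f[4] = 9
f[5] = max(9+0, 22+0) = 22
f[6] = max(9+9, 22+0) = 22
f[7] = max(9+9, 22+0) = 22
f[8] = max(9+22, 22+9, 22+0) = 31
One optimal cutting: 5 + 3 → $31.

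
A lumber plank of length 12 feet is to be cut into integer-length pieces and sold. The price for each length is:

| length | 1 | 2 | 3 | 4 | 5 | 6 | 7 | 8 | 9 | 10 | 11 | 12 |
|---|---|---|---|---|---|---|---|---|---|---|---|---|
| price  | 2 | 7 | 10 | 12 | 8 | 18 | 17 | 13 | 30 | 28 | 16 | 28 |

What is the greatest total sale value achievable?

Consider every possible first cut. best[k] is the best of p[i]+best[k−i] over all sellable i≤k.
best[1] = 2
best[2] = 7
best[3] = 10
best[4] = 14  (first piece 2, then best[2]=7)
best[5] = 17  (first piece 2, then best[3]=10)
best[6] = 21  (first piece 2, then best[4]=14)
best[7] = 24  (first piece 2, then best[5]=17)
best[8] = 28  (first piece 2, then best[6]=21)
best[9] = 31  (first piece 2, then best[7]=24)
best[10] = 35  (first piece 2, then best[8]=28)
best[11] = 38  (first piece 2, then best[9]=31)
best[12] = 42  (first piece 2, then best[10]=35)
One optimal cutting: 2 + 2 + 2 + 2 + 2 + 2 → $7 + $7 + $7 + $7 + $7 + $7 = $42.

42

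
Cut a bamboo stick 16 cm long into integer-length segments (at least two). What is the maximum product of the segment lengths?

Let P[k] be the best product for length k (with at least one cut). For each first piece i, the rest contributes max(k−i, P[k−i]).
P[2] = 1·max(1,0) = 1·1 = 1
P[3] = max(1·2, 2·1) = 2
P[4] = max(1·3, 2·2, 3·1) = 4
P[5] = max(1·4, 2·3, 3·2, 4·1) = 6
P[6] = max(1·6, 2·4, 3·3, 4·2, 5·1) = 9
P[7] = max(1·9, 2·6, 3·4, 4·3, 5·2, 6·1) = 12
P[8] = max(1·12, 2·9, 3·6, …, 6·2, 7·1) = 18
P[9] = max(1·18, 2·12, 3·9, …, 7·2, 8·1) = 27
P[10] = max(1·27, 2·18, 3·12, …, 8·2, 9·1) = 36
P[11] = max(1·36, 2·27, 3·18, …, 9·2, 10·1) = 54
P[12] = max(1·54, 2·36, 3·27, …, 10·2, 11·1) = 81
P[13] = max(1·81, 2·54, 3·36, …, 11·2, 12·1) = 108
P[14] = max(1·108, 2·81, 3·54, …, 12·2, 13·1) = 162
P[15] = max(1·162, 2·108, 3·81, …, 13·2, 14·1) = 243
P[16] = max(1·243, 2·162, 3·108, …, 14·2, 15·1) = 324
One optimal split: 3 + 3 + 3 + 3 + 2 + 2; product 3·3·3·3·2·2 = 324.

324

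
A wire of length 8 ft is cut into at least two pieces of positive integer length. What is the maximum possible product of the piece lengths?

Define f[k] = max over 1≤i<k of i · max(k−i, f[k−i]); the inner max lets the remainder stay uncut if that's better.
f[2] = 1*max(1,0) = 1*1 = 1
f[3] = max(1*2, 2*1) = 2
f[4] = max(1*3, 2*2, 3*1) = 4
f[5] = max(1*4, 2*3, 3*2, 4*1) = 6
f[6] = max(1*6, 2*4, 3*3, 4*2, 5*1) = 9
f[7] = max(1*9, 2*6, 3*4, 4*3, 5*2, 6*1) = 12
f[8] = max(1*12, 2*9, 3*6, …, 6*2, 7*1) = 18
One optimal split: 3 + 3 + 2; product 3*3*2 = 18.

18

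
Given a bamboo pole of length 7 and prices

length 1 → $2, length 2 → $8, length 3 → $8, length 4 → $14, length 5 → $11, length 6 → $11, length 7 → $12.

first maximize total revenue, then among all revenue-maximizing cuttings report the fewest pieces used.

Consider every possible first cut. r[k] is the best of p[i]+r[k−i] over all sellable i≤k.
r[1] = 2
r[2] = max(2+2, 8+0) = 8
r[3] = max(2+8, 8+2, 8+0) = 10
r[4] = max(2+10, 8+8, 8+2, 14+0) = 16
r[5] = max(2+16, 8+10, 8+8, 14+2, 11+0) = 18
r[6] = max(2+18, 8+16, 8+10, 14+8, 11+2, 11+0) = 24
r[7] = max(2+24, 8+18, 8+16, …, 11+2, 12+0) = 26
Maximum revenue is $26.
Now minimize piece count subject to staying optimal: for each k, pieces[k] = 1 + min over i with p[i]+r[k−i]=r[k] of pieces[k−i].
pieces[4] = 2
pieces[5] = 3
pieces[6] = 3
pieces[7] = 4

4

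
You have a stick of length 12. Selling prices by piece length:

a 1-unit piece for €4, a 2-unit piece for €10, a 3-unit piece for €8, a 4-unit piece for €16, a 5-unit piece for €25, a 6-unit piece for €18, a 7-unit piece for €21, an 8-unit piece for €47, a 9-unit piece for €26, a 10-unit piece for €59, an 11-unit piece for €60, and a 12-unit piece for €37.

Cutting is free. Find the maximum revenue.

Consider every possible first cut. r[k] is the best of p[i]+r[k−i] over all sellable i≤k.
r[1] = 4
r[2] = max(4+4, 10+0) = 10
r[3] = max(4+10, 10+4, 8+0) = 14
r[4] = max(4+14, 10+10, 8+4, 16+0) = 20
r[5] = max(4+20, 10+14, 8+10, 16+4, 25+0) = 25
r[6] = max(4+25, 10+20, 8+14, 16+10, 25+4, 18+0) = 30
r[7] = max(4+30, 10+25, 8+20, …, 18+4, 21+0) = 35
r[8] = max(4+35, 10+30, 8+25, …, 21+4, 47+0) = 47
r[9] = max(4+47, 10+35, 8+30, …, 47+4, 26+0) = 51
r[10] = max(4+51, 10+47, 8+35, …, 26+4, 59+0) = 59
r[11] = max(4+59, 10+51, 8+47, …, 59+4, 60+0) = 63
r[12] = max(4+63, 10+59, 8+51, …, 60+4, 37+0) = 69
One optimal cutting: 10 + 2 → €59 + €10 = €69.

69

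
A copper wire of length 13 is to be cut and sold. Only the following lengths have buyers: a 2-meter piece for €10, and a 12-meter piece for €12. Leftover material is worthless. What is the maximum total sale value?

Build f[k] bottom-up: f[k] = max over allowed piece i of (p[i] + f[k−i]).
f[1] = 0
f[2] = 10
f[3] = 10
f[4] = 20  (first piece 2, then f[2]=10)
f[5] = 20
f[6] = 30  (first piece 2, then f[4]=20)
f[7] = 30
f[8] = 40  (first piece 2, then f[6]=30)
f[9] = 40
f[10] = 50  (first piece 2, then f[8]=40)
f[11] = 50
f[12] = max(10+50, 12+0) = 60
f[13] = max(10+50, 12+0) = 60
One optimal cutting: pieces 2 + 2 + 2 + 2 + 2 + 2 with 1 meter of scrap → €60.

60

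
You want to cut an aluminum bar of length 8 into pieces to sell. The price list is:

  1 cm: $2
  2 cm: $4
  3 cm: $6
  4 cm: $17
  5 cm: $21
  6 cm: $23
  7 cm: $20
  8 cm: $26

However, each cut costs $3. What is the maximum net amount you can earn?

Consider every possible first cut. v[k] is the best of p[i]+v[k−i] over all sellable i≤k, charging 3 whenever i<k.
v[1] = 2
v[2] = max(2+2-3, 4+0) = 4
v[3] = max(2+4-3, 4+2-3, 6+0) = 6
v[4] = max(2+6-3, 4+4-3, 6+2-3, 17+0) = 17
v[5] = max(2+17-3, 4+6-3, 6+4-3, 17+2-3, 21+0) = 21
v[6] = max(2+21-3, 4+17-3, 6+6-3, 17+4-3, 21+2-3, 23+0) = 23
v[7] = max(2+23-3, 4+21-3, 6+17-3, …, 23+2-3, 20+0) = 22
v[8] = max(2+22-3, 4+23-3, 6+21-3, …, 20+2-3, 26+0) = 31
One optimal plan: pieces 4 + 4 (1 cut) → $34 − $3 = $31.

31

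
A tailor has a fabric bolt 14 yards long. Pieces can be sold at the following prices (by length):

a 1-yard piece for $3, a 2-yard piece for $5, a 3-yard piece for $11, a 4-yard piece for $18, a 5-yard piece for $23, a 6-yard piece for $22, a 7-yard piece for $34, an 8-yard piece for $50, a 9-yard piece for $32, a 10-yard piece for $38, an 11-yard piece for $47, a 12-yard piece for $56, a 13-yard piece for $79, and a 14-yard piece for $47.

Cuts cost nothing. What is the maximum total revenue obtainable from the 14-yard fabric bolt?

82

Let v[k] be the best obtainable value from length k. For each k, try every first piece i and keep the best of price[i] + v[k−i].
v[1] = 3
v[2] = max(3+3, 5+0) = 6
v[3] = max(3+6, 5+3, 11+0) = 11
v[4] = max(3+11, 5+6, 11+3, 18+0) = 18
v[5] = max(3+18, 5+11, 11+6, 18+3, 23+0) = 23
v[6] = max(3+23, 5+18, 11+11, 18+6, 23+3, 22+0) = 26
v[7] = max(3+26, 5+23, 11+18, …, 22+3, 34+0) = 34
v[8] = max(3+34, 5+26, 11+23, …, 34+3, 50+0) = 50
v[9] = max(3+50, 5+34, 11+26, …, 50+3, 32+0) = 53
v[10] = max(3+53, 5+50, 11+34, …, 32+3, 38+0) = 56
v[11] = max(3+56, 5+53, 11+50, …, 38+3, 47+0) = 61
v[12] = max(3+61, 5+56, 11+53, …, 47+3, 56+0) = 68
v[13] = max(3+68, 5+61, 11+56, …, 56+3, 79+0) = 79
v[14] = max(3+79, 5+68, 11+61, …, 79+3, 47+0) = 82
One optimal cutting: 13 + 1 → $79 + $3 = $82.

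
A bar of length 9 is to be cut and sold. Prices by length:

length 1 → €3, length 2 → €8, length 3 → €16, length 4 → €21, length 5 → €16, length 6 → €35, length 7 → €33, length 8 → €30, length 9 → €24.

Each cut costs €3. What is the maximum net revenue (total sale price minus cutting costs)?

Let v[k] be the best obtainable value from length k. For each k, try every first piece i and keep the best of price[i] + v[k−i] minus the 3 cut fee when i<k.
v[1] = 3
v[2] = max(3+3-3, 8+0) = 8
v[3] = max(3+8-3, 8+3-3, 16+0) = 16
v[4] = max(3+16-3, 8+8-3, 16+3-3, 21+0) = 21
v[5] = max(3+21-3, 8+16-3, 16+8-3, 21+3-3, 16+0) = 21
v[6] = max(3+21-3, 8+21-3, 16+16-3, 21+8-3, 16+3-3, 35+0) = 35
v[7] = max(3+35-3, 8+21-3, 16+21-3, …, 35+3-3, 33+0) = 35
v[8] = max(3+35-3, 8+35-3, 16+21-3, …, 33+3-3, 30+0) = 40
v[9] = max(3+40-3, 8+35-3, 16+35-3, …, 30+3-3, 24+0) = 48
One optimal plan: pieces 6 + 3 (1 cut) → €51 − €3 = €48.

48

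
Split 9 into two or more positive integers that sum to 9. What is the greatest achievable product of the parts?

Fill m[k] for k=2..9: at each k try every first piece i and multiply by the better of (k−i) uncut or m[k−i].
m[2] = 1·max(1,0) = 1·1 = 1
m[3] = 1·max(2,1) = 1·2 = 2
m[4] = 2·max(2,1) = 2·2 = 4
m[5] = 2·max(3,2) = 2·3 = 6
m[6] = 3·max(3,2) = 3·3 = 9
m[7] = 2·max(5,6) = 2·6 = 12
m[8] = 2·max(6,9) = 2·9 = 18
m[9] = 3·max(6,9) = 3·9 = 27
One optimal split: 3 + 3 + 3; product 3·3·3 = 27.

27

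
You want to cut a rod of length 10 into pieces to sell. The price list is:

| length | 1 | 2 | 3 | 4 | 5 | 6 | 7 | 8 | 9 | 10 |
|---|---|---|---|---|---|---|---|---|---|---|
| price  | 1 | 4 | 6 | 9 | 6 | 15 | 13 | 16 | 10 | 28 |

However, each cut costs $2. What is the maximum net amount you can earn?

Consider every possible first cut. net[k] is the best of p[i]+net[k−i] over all sellable i≤k, charging 2 whenever i<k.
net[1] = 1
net[2] = max(1+1-2, 4+0) = 4
net[3] = max(1+4-2, 4+1-2, 6+0) = 6
net[4] = max(1+6-2, 4+4-2, 6+1-2, 9+0) = 9
net[5] = max(1+9-2, 4+6-2, 6+4-2, 9+1-2, 6+0) = 8
net[6] = max(1+8-2, 4+9-2, 6+6-2, 9+4-2, 6+1-2, 15+0) = 15
net[7] = max(1+15-2, 4+8-2, 6+9-2, …, 15+1-2, 13+0) = 14
net[8] = max(1+14-2, 4+15-2, 6+8-2, …, 13+1-2, 16+0) = 17
net[9] = max(1+17-2, 4+14-2, 6+15-2, …, 16+1-2, 10+0) = 19
net[10] = max(1+19-2, 4+17-2, 6+14-2, …, 10+1-2, 28+0) = 28
Best is to make no cuts and sell whole for $28.

28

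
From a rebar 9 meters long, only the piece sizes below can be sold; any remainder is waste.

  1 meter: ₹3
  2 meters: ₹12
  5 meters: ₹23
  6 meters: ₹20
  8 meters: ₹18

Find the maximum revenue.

51

Let r[k] be the best obtainable value from length k. For each k, try every first piece i and keep the best of price[i] + r[k−i].
r[1] = 3
r[2] = 12
r[3] = 15  (first piece 1, then r[2]=12)
r[4] = 24  (first piece 2, then r[2]=12)
r[5] = 27  (first piece 1, then r[4]=24)
r[6] = 36  (first piece 2, then r[4]=24)
r[7] = 39  (first piece 1, then r[6]=36)
r[8] = 48  (first piece 2, then r[6]=36)
r[9] = 51  (first piece 1, then r[8]=48)
One optimal cutting: 2 + 2 + 2 + 2 + 1 → ₹51.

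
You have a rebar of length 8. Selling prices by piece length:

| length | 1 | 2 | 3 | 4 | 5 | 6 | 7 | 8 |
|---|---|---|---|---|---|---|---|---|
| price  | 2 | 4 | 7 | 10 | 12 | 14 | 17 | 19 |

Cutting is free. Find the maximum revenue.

20

Let r[k] be the best obtainable value from length k. For each k, try every first piece i and keep the best of price[i] + r[k−i].
r[1] = 2
r[2] = max(2+2, 4+0) = 4
r[3] = max(2+4, 4+2, 7+0) = 7
r[4] = max(2+7, 4+4, 7+2, 10+0) = 10
r[5] = max(2+10, 4+7, 7+4, 10+2, 12+0) = 12
r[6] = max(2+12, 4+10, 7+7, 10+4, 12+2, 14+0) = 14
r[7] = max(2+14, 4+12, 7+10, …, 14+2, 17+0) = 17
r[8] = max(2+17, 4+14, 7+12, …, 17+2, 19+0) = 20
One optimal cutting: 4 + 4 → ₹10 + ₹10 = ₹20.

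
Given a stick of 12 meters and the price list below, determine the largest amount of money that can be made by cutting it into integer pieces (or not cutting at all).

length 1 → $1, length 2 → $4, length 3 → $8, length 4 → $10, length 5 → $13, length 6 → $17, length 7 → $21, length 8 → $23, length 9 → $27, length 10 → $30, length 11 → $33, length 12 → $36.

36

Build best[k] bottom-up: best[k] = max over allowed piece i of (p[i] + best[k−i]).
best[1] = 1
best[2] = 4
best[3] = 8
best[4] = 10
best[5] = 13
best[6] = 17
best[7] = 21
best[8] = 23
best[9] = 27
best[10] = 30
best[11] = 33
best[12] = 36
Best is to sell the whole 12-meter piece uncut for $36.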